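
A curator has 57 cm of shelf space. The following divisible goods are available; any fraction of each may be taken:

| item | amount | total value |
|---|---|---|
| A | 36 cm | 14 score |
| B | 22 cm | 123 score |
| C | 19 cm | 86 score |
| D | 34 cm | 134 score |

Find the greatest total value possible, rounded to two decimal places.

272.06

Take in order of value per unit:
- B (123/22 per unit): all 22 → value 123, running total 123.00
- C (86/19 per unit): all 19 → value 86, running total 209.00
- D (134/34 per unit): 16 of 34 → value 16×134/34 = 63.0588, running total 272.06
Total 272.06.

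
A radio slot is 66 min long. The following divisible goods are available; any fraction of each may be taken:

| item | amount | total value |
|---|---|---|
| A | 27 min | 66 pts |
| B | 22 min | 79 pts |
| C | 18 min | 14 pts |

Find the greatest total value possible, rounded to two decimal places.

Take in order of value per unit:
- B (79/22 per unit): all 22 → value 79, running total 79.00
- A (66/27 per unit): all 27 → value 66, running total 145.00
- C (14/18 per unit): 17 of 18 → value 17×14/18 = 13.2222, running total 158.22
Total 158.22.

158.22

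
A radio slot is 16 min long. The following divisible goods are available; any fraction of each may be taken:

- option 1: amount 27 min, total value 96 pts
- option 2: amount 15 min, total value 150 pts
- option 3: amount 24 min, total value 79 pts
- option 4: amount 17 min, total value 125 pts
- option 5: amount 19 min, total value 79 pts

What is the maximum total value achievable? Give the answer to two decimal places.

Take in order of value per unit:
- option 2 (150/15 per unit): all 15 → value 150, running total 150.00
- option 4 (125/17 per unit): 1 of 17 → value 1×125/17 = 7.3529, running total 157.35
Total 157.35.

157.35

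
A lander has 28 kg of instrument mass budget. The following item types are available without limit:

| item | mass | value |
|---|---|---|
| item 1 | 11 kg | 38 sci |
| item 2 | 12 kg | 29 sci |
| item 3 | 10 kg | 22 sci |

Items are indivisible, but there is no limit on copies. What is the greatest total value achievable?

76 sci

Best value-per-unit is item 1 at 38/11, and filling with it alone uses mass 2×11=22. No mix of the others beats 2×38 = 76.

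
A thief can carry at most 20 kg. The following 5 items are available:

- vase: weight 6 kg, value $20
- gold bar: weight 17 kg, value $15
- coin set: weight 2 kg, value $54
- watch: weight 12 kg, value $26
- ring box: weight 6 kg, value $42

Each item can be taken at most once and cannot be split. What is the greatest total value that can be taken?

$122

This is a 0/1 knapsack; check combinations near the capacity.
- coin set+watch+ring box: weight 2+12+6=20, value 54+26+42=122
- vase+coin set+ring box: weight 6+2+6=14, value 20+54+42=116
- vase+coin set+watch: weight 6+2+12=20, value 20+54+26=100
- coin set+ring box: weight 2+6=8, value 54+42=96
Best: $122.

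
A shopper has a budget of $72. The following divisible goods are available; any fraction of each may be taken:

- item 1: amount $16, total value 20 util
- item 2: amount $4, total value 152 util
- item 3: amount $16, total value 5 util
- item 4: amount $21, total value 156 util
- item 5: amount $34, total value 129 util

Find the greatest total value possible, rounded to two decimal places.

Take in order of value per unit:
- item 2 (152/4 per unit): all 4 → value 152, running total 152.00
- item 4 (156/21 per unit): all 21 → value 156, running total 308.00
- item 5 (129/34 per unit): all 34 → value 129, running total 437.00
- item 1 (20/16 per unit): 13 of 16 → value 13×20/16 = 16.2500, running total 453.25
Total 453.25.

453.25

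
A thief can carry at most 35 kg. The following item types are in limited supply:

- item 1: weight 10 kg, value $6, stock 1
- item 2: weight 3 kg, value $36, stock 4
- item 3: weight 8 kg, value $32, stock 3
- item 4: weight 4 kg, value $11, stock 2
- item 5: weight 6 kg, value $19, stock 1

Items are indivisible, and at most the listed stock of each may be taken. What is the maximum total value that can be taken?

$227

Top feasible selections:
- 4×item 2 + 2×item 3 + 1×item 5: weight 34, value 227
- 4×item 2 + 2×item 3 + 1×item 4: weight 32, value 219
Best: $227.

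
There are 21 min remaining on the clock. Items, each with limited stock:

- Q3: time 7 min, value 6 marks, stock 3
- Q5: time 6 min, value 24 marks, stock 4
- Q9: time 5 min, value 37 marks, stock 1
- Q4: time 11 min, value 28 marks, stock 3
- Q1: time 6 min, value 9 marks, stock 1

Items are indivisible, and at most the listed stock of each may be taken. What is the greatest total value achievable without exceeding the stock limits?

Best selections within time 21 and stock limits:
- 2×Q5 + 1×Q9: time 17, value 85
- 3×Q5: time 18, value 72
- 1×Q5 + 1×Q9 + 1×Q1: time 17, value 70
- 1×Q3 + 1×Q5 + 1×Q9: time 18, value 67
Best: 85 marks.

85 marks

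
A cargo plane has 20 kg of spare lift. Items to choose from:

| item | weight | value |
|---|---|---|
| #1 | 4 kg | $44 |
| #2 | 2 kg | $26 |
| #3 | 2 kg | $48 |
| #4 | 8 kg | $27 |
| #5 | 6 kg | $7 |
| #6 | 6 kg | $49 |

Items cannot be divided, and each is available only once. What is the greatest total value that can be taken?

Check high-value combinations within 20 kg:
- #1+#2+#3+#5+#6: weight 4+2+2+6+6=20, value 44+26+48+7+49=174
- #1+#3+#4+#6: weight 4+2+8+6=20, value 44+48+27+49=168
- #1+#2+#3+#6: weight 4+2+2+6=14, value 44+26+48+49=167
Best: $174.

$174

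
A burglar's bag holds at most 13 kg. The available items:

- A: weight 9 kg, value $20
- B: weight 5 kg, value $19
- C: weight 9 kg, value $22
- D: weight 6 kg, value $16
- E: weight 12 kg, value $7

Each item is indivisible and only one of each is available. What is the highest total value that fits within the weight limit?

Check high-value combinations within 13 kg:
- B+D: weight 5+6=11, value 19+16=35
- C: weight 9, value 22
- A: weight 9, value 20
Best: $35.

$35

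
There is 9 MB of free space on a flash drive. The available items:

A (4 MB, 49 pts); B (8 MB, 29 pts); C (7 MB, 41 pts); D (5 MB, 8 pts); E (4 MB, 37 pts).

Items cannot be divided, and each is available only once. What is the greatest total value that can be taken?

Check high-value combinations within 9 MB:
- A+E: size 4+4=8, value 49+37=86
- A+D: size 4+5=9, value 49+8=57
- A: size 4, value 49
- D+E: size 5+4=9, value 8+37=45
- C: size 7, value 41
Best: 86 pts.

86 pts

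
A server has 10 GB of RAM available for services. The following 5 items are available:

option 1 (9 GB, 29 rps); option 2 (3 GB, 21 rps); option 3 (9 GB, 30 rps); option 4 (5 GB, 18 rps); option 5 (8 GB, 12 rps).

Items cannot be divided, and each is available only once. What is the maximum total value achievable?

39 rps

Check high-value combinations within 10 GB:
- option 2+option 4: memory 3+5=8, value 21+18=39
- option 3: memory 9, value 30
- option 1: memory 9, value 29
Best: 39 rps.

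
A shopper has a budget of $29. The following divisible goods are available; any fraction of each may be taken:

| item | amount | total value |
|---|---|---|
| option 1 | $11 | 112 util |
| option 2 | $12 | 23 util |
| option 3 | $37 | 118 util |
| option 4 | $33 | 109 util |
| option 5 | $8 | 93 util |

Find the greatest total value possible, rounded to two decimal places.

238.03

Take in order of value per unit:
- option 5 (93/8 per unit): all 8 → value 93, running total 93.00
- option 1 (112/11 per unit): all 11 → value 112, running total 205.00
- option 4 (109/33 per unit): 10 of 33 → value 10×109/33 = 33.0303, running total 238.03
Total 238.03.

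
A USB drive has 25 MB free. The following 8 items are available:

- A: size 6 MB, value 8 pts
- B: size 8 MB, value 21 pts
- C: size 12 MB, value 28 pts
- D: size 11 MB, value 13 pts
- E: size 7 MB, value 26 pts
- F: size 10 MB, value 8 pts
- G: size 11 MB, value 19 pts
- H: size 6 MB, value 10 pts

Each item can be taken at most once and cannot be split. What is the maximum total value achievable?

64 pts

This is a 0/1 knapsack; check combinations near the capacity.
- C+E+H: size 12+7+6=25, value 28+26+10=64
- A+C+E: size 6+12+7=25, value 8+28+26=62
- B+E+H: size 8+7+6=21, value 21+26+10=57
Best: 64 pts.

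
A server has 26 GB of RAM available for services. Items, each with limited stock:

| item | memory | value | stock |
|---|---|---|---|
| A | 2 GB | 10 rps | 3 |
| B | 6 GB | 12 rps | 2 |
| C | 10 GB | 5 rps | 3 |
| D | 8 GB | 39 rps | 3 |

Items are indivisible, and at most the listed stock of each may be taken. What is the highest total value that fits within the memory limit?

Best selections within memory 26 and stock limits:
- 1×A + 3×D: memory 26, value 127
- 3×D: memory 24, value 117
Best: 127 rps.

127 rps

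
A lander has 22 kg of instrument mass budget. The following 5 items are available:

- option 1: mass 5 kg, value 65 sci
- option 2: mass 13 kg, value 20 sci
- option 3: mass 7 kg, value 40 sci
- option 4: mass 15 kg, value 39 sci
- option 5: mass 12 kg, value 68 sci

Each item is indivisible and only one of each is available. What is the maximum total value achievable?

Check high-value combinations within 22 kg:
- option 1+option 5: mass 5+12=17, value 65+68=133
- option 3+option 5: mass 7+12=19, value 40+68=108
- option 1+option 3: mass 5+7=12, value 65+40=105
Best: 133 sci.

133 sci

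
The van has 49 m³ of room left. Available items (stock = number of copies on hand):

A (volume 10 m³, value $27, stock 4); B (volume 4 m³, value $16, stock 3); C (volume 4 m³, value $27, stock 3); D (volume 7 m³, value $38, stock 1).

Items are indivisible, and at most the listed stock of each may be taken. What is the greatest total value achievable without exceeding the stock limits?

Best selections within volume 49 and stock limits:
- 2×A + 2×B + 3×C + 1×D: volume 47, value 205
- 3×A + 3×C + 1×D: volume 49, value 200
- 1×A + 3×B + 3×C + 1×D: volume 41, value 194
- 2×A + 3×B + 2×C + 1×D: volume 47, value 194
Best: $205.

$205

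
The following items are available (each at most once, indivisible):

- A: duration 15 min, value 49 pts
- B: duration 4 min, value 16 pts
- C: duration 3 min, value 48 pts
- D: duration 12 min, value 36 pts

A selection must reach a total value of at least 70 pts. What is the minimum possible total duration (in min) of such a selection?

15

Subsets with value ≥ 70, sorted by total duration:
- C+D: duration 15, value 84
- A+C: duration 18, value 97
Minimum duration: 15 min.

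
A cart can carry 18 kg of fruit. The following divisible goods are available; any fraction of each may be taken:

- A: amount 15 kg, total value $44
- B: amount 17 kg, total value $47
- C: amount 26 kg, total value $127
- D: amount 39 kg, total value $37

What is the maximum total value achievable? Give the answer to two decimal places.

87.92

Take in order of value per unit:
- C (127/26 per unit): 18 of 26 → value 18×127/26 = 87.9231, running total 87.92
Total 87.92.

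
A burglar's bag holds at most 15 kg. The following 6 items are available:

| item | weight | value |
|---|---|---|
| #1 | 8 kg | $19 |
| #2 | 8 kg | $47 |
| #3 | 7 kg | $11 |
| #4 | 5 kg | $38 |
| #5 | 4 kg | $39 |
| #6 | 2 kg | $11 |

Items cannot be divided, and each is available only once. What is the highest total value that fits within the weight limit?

Check high-value combinations within 15 kg:
- #2+#5+#6: weight 8+4+2=14, value 47+39+11=97
- #2+#4+#6: weight 8+5+2=15, value 47+38+11=96
- #4+#5+#6: weight 5+4+2=11, value 38+39+11=88
Best: $97.

$97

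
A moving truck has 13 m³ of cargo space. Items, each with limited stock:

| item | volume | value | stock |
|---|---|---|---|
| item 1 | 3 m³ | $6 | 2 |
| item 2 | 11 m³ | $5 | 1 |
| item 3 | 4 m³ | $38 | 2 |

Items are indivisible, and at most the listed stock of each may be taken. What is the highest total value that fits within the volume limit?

Top feasible selections:
- 1×item 1 + 2×item 3: volume 11, value 82
- 2×item 3: volume 8, value 76
Best: $82.

$82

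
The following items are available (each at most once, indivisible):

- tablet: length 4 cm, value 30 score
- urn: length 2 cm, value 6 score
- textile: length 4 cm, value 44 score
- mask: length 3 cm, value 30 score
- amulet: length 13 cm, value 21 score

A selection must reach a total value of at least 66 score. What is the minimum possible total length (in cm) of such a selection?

Subsets with value ≥ 66, sorted by total length:
- textile+mask: length 7, value 74
- tablet+textile: length 8, value 74
Minimum length: 7 cm.

7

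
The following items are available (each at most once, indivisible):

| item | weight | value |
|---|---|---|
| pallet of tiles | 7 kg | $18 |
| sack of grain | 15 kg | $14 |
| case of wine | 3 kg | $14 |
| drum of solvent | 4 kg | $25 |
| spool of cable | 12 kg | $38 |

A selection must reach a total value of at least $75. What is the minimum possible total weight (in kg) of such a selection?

Subsets with value ≥ 75, sorted by total weight:
- case of wine+drum of solvent+spool of cable: weight 19, value 77
- pallet of tiles+drum of solvent+spool of cable: weight 23, value 81
- pallet of tiles+case of wine+drum of solvent+spool of cable: weight 26, value 95
- sack of grain+drum of solvent+spool of cable: weight 31, value 77
Minimum weight: 19 kg.

19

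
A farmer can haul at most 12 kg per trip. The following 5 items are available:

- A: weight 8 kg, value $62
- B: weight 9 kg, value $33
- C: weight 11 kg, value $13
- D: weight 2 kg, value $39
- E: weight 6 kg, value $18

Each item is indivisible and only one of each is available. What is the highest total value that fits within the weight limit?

$101

This is a 0/1 knapsack; check combinations near the capacity.
- A+D: weight 8+2=10, value 62+39=101
- B+D: weight 9+2=11, value 33+39=72
- A: weight 8, value 62
- D+E: weight 2+6=8, value 39+18=57
Best: $101.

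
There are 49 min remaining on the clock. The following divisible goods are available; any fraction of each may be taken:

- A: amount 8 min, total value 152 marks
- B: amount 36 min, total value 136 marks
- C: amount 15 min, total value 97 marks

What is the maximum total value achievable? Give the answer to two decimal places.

347.22

Take in order of value per unit:
- A (152/8 per unit): all 8 → value 152, running total 152.00
- C (97/15 per unit): all 15 → value 97, running total 249.00
- B (136/36 per unit): 26 of 36 → value 26×136/36 = 98.2222, running total 347.22
Total 347.22.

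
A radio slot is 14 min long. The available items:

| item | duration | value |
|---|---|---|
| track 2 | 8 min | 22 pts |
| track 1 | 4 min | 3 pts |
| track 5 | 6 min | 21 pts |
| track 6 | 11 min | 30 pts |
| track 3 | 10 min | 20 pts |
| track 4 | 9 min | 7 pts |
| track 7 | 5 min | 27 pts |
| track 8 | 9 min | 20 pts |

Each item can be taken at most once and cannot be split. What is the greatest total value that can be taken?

Check high-value combinations within 14 min:
- track 2+track 7: duration 8+5=13, value 22+27=49
- track 5+track 7: duration 6+5=11, value 21+27=48
- track 7+track 8: duration 5+9=14, value 27+20=47
Best: 49 pts.

49 pts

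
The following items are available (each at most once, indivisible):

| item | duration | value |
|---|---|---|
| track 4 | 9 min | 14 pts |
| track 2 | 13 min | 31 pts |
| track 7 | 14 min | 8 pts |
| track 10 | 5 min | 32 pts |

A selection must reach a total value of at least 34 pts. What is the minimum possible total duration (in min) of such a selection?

Subsets with value ≥ 34, sorted by total duration:
- track 4+track 10: duration 14, value 46
- track 2+track 10: duration 18, value 63
Minimum duration: 14 min.

14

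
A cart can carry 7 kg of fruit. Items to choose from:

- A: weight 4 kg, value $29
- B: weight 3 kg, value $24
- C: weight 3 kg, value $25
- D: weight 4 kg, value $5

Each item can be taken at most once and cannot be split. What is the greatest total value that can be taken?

$54

Check high-value combinations within 7 kg:
- A+C: weight 4+3=7, value 29+25=54
- A+B: weight 4+3=7, value 29+24=53
- B+C: weight 3+3=6, value 24+25=49
Best: $54.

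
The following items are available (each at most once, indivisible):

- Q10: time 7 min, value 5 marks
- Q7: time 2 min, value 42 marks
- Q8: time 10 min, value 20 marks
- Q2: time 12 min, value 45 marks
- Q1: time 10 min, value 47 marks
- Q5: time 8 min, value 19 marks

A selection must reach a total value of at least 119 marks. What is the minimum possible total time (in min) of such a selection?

24

Subsets with value ≥ 119, sorted by total time:
- Q7+Q2+Q1: time 24, value 134
- Q7+Q8+Q1+Q5: time 30, value 128
- Q10+Q7+Q2+Q1: time 31, value 139
- Q7+Q2+Q1+Q5: time 32, value 153
Minimum time: 24 min.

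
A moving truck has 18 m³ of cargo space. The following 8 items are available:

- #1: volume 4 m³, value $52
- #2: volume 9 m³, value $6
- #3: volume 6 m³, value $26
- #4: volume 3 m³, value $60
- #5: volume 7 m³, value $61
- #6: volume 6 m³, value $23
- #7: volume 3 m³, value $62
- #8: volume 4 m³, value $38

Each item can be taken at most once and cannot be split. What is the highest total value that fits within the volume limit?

$235

Check high-value combinations within 18 m³:
- #1+#4+#5+#7: volume 4+3+7+3=17, value 52+60+61+62=235
- #4+#5+#7+#8: volume 3+7+3+4=17, value 60+61+62+38=221
- #1+#5+#7+#8: volume 4+7+3+4=18, value 52+61+62+38=213
- #1+#4+#7+#8: volume 4+3+3+4=14, value 52+60+62+38=212
Best: $235.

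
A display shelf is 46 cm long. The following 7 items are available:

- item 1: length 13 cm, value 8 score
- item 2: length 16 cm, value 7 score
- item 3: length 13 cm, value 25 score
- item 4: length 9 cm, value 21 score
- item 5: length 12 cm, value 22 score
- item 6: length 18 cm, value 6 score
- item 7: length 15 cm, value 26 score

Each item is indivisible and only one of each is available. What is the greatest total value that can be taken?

Check high-value combinations within 46 cm:
- item 3+item 5+item 7: length 13+12+15=40, value 25+22+26=73
- item 3+item 4+item 7: length 13+9+15=37, value 25+21+26=72
- item 4+item 5+item 7: length 9+12+15=36, value 21+22+26=69
Best: 73 score.

73 score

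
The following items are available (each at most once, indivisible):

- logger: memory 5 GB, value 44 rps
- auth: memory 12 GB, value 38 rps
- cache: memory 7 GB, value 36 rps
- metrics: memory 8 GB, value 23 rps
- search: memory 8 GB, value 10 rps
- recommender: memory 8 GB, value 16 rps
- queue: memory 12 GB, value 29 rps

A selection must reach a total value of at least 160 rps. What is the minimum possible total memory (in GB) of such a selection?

44

Subsets with value ≥ 160, sorted by total memory:
- logger+auth+cache+metrics+queue: memory 44, value 170
- logger+auth+cache+recommender+queue: memory 44, value 163
Minimum memory: 44 GB.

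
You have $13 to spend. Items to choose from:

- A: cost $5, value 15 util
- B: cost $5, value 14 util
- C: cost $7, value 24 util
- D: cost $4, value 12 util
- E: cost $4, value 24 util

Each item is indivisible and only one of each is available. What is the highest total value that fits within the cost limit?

51 util

Check high-value combinations within $13:
- A+D+E: cost 5+4+4=13, value 15+12+24=51
- B+D+E: cost 5+4+4=13, value 14+12+24=50
- C+E: cost 7+4=11, value 24+24=48
Best: 51 util.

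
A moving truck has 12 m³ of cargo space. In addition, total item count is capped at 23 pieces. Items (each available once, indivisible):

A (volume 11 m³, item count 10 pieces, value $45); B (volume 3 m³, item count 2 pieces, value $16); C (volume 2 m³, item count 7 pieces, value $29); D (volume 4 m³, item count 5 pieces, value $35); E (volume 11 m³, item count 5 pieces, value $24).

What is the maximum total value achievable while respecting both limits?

$80

Feasible sets respecting both limits:
- B+C+D: volume 9, item count 14, value 80
- C+D: volume 6, item count 12, value 64
- B+D: volume 7, item count 7, value 51
- A: volume 11, item count 10, value 45
Best: $80.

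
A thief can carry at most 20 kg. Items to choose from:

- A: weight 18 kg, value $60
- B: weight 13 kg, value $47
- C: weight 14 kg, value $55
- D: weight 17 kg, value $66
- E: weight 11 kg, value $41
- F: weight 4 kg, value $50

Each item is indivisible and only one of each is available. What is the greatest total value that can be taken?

$105

Check high-value combinations within 20 kg:
- C+F: weight 14+4=18, value 55+50=105
- B+F: weight 13+4=17, value 47+50=97
- E+F: weight 11+4=15, value 41+50=91
- D: weight 17, value 66
Best: $105.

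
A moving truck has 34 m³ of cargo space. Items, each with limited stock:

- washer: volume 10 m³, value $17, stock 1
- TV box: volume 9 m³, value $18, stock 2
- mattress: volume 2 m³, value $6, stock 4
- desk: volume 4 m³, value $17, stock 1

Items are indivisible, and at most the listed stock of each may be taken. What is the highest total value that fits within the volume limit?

Top feasible selections:
- 2×TV box + 4×mattress + 1×desk: volume 30, value 77
- 1×washer + 1×TV box + 4×mattress + 1×desk: volume 31, value 76
- 1×washer + 2×TV box + 1×mattress + 1×desk: volume 34, value 76
- 2×TV box + 3×mattress + 1×desk: volume 28, value 71
Best: $77.

$77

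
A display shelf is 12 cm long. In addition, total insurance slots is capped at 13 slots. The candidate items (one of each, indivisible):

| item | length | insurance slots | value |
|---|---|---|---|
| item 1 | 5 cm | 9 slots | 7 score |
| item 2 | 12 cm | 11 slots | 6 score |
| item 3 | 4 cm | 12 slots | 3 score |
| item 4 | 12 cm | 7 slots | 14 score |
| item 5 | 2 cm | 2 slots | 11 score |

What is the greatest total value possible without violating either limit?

Feasible sets respecting both limits:
- item 1+item 5: length 7, insurance slots 11, value 18
- item 4: length 12, insurance slots 7, value 14
- item 5: length 2, insurance slots 2, value 11
Best: 18 score.

18 score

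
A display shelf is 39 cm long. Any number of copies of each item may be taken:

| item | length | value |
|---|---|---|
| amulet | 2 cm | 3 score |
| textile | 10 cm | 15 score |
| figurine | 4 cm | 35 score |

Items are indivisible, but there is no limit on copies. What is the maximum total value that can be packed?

Best value-per-unit is figurine at 35/4; filling with it alone gives 9×35 = 315.
Optimal mix: 1×amulet + 9×figurine → length 38, value 318.

318 score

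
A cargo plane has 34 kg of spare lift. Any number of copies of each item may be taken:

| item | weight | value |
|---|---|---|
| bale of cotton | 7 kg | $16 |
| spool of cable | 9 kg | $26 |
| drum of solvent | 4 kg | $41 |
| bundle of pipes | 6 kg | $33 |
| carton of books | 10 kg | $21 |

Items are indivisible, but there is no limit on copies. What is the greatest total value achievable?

$328

Best value-per-unit is drum of solvent at 41/4, and filling with it alone uses weight 8×4=32. No mix of the others beats 8×41 = 328.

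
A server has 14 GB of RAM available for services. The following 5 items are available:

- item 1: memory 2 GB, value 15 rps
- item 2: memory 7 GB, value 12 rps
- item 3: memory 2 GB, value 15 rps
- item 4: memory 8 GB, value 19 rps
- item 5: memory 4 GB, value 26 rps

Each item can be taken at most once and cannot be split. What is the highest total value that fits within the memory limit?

60 rps

This is a 0/1 knapsack; check combinations near the capacity.
- item 1+item 4+item 5: memory 2+8+4=14, value 15+19+26=60
- item 3+item 4+item 5: memory 2+8+4=14, value 15+19+26=60
- item 1+item 3+item 5: memory 2+2+4=8, value 15+15+26=56
Best: 60 rps.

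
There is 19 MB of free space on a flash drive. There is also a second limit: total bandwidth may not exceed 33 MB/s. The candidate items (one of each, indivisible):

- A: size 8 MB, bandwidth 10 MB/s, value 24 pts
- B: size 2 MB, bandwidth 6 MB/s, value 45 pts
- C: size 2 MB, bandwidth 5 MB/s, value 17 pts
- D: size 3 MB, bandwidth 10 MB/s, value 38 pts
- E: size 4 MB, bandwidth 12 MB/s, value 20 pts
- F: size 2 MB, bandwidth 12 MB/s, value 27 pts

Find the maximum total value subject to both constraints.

Feasible sets respecting both limits:
- B+C+D+F: size 9, bandwidth 33, value 127
- A+B+C+D: size 15, bandwidth 31, value 124
- B+C+D+E: size 11, bandwidth 33, value 120
- A+B+C+F: size 14, bandwidth 33, value 113
Best: 127 pts.

127 pts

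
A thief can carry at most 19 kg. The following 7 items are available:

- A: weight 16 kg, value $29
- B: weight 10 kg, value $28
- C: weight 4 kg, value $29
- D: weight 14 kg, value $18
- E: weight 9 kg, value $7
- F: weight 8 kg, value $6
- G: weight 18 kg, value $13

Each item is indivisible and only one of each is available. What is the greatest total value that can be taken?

Check high-value combinations within 19 kg:
- B+C: weight 10+4=14, value 28+29=57
- C+D: weight 4+14=18, value 29+18=47
- C+E: weight 4+9=13, value 29+7=36
- C+F: weight 4+8=12, value 29+6=35
- B+E: weight 10+9=19, value 28+7=35
Best: $57.

$57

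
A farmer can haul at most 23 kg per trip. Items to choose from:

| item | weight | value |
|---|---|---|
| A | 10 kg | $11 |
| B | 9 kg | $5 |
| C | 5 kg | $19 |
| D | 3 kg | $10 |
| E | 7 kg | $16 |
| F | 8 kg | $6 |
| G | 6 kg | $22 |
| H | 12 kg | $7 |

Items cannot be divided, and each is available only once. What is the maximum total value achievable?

$67

Check high-value combinations within 23 kg:
- C+D+E+G: weight 5+3+7+6=21, value 19+10+16+22=67
- C+E+G: weight 5+7+6=18, value 19+16+22=57
- C+D+F+G: weight 5+3+8+6=22, value 19+10+6+22=57
- B+C+D+G: weight 9+5+3+6=23, value 5+19+10+22=56
- A+C+G: weight 10+5+6=21, value 11+19+22=52
Best: $67.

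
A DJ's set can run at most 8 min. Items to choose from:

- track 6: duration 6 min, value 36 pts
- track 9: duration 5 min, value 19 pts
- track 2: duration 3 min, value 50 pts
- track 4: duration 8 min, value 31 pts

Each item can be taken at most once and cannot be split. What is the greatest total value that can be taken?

69 pts

Check high-value combinations within 8 min:
- track 9+track 2: duration 5+3=8, value 19+50=69
- track 2: duration 3, value 50
- track 6: duration 6, value 36
Best: 69 pts.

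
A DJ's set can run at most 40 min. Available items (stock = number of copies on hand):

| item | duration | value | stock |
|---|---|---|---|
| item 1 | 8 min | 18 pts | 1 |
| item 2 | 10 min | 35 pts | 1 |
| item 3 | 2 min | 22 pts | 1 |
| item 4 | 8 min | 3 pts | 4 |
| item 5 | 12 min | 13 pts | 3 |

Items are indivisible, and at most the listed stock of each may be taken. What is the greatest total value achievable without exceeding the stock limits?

Best selections within duration 40 and stock limits:
- 1×item 1 + 1×item 2 + 1×item 3 + 1×item 4 + 1×item 5: duration 40, value 91
- 1×item 1 + 1×item 2 + 1×item 3 + 1×item 5: duration 32, value 88
- 1×item 2 + 1×item 3 + 2×item 5: duration 36, value 83
- 1×item 1 + 1×item 2 + 1×item 3 + 2×item 4: duration 36, value 81
Best: 91 pts.

91 pts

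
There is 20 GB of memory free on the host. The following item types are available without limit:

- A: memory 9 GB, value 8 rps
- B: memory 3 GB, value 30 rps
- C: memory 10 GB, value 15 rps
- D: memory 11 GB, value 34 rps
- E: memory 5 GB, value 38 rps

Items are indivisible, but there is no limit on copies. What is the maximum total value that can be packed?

Best value-per-unit is B at 30/3; filling with it alone gives 6×30 = 180.
Optimal mix: 5×B + 1×E → memory 20, value 188.

188 rps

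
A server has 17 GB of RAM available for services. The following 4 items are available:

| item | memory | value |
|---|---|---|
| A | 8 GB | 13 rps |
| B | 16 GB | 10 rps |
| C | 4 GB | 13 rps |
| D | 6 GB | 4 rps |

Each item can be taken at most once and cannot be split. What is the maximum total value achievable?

26 rps

Check high-value combinations within 17 GB:
- A+C: memory 8+4=12, value 13+13=26
- C+D: memory 4+6=10, value 13+4=17
- A+D: memory 8+6=14, value 13+4=17
Best: 26 rps.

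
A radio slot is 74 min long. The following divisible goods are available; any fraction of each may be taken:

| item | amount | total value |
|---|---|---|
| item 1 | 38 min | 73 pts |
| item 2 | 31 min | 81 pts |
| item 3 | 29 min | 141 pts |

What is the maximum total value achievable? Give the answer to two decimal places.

Take in order of value per unit:
- item 3 (141/29 per unit): all 29 → value 141, running total 141.00
- item 2 (81/31 per unit): all 31 → value 81, running total 222.00
- item 1 (73/38 per unit): 14 of 38 → value 14×73/38 = 26.8947, running total 248.89
Total 248.89.

248.89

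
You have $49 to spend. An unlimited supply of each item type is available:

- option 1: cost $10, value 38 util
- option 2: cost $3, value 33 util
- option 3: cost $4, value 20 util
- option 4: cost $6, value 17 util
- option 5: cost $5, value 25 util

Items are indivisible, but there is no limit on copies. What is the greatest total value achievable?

528 util

Best value-per-unit is option 2 at 33/3, and filling with it alone uses cost 16×3=48. No mix of the others beats 16×33 = 528.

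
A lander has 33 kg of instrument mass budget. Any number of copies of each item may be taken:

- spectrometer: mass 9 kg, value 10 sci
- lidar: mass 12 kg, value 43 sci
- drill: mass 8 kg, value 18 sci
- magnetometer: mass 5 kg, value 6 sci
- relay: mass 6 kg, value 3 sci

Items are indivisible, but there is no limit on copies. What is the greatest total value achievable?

Best value-per-unit is lidar at 43/12; filling with it alone gives 2×43 = 86.
Optimal mix: 2×lidar + 1×drill → mass 32, value 104.

104 sci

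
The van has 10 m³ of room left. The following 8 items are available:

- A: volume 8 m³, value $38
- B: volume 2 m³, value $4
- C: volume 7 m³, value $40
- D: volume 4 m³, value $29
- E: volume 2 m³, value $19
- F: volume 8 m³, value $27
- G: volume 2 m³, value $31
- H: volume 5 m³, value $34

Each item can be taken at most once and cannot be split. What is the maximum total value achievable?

This is a 0/1 knapsack; check combinations near the capacity.
- E+G+H: volume 2+2+5=9, value 19+31+34=84
- B+D+E+G: volume 2+4+2+2=10, value 4+29+19+31=83
- D+E+G: volume 4+2+2=8, value 29+19+31=79
Best: $84.

$84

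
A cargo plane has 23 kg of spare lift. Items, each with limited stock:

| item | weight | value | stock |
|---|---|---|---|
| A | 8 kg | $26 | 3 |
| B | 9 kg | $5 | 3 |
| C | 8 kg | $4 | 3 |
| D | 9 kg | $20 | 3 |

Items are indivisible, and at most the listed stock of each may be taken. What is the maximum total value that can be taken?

$52

Top feasible selections:
- 2×A: weight 16, value 52
- 1×A + 1×D: weight 17, value 46
Best: $52.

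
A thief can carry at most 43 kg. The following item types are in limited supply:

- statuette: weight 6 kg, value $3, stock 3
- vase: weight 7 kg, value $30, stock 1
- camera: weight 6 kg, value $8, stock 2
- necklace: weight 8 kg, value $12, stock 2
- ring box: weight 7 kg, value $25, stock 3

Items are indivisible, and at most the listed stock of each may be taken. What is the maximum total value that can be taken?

Best selections within weight 43 and stock limits:
- 1×vase + 1×camera + 1×necklace + 3×ring box: weight 42, value 125
- 1×vase + 2×camera + 3×ring box: weight 40, value 121
Best: $125.

$125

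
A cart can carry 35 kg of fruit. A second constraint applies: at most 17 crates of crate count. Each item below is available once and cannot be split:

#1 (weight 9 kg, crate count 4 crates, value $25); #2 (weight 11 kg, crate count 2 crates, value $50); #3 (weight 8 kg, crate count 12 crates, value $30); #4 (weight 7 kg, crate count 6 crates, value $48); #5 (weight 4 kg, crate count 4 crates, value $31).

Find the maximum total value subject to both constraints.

Feasible sets respecting both limits:
- #1+#2+#4+#5: weight 31, crate count 16, value 154
- #2+#4+#5: weight 22, crate count 12, value 129
- #1+#2+#4: weight 27, crate count 12, value 123
Best: $154.

$154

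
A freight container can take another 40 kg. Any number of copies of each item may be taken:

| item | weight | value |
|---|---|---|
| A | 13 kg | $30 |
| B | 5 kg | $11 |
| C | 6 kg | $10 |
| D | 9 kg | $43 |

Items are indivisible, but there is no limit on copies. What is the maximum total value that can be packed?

$172

Best value-per-unit is D at 43/9, and filling with it alone uses weight 4×9=36. No mix of the others beats 4×43 = 172.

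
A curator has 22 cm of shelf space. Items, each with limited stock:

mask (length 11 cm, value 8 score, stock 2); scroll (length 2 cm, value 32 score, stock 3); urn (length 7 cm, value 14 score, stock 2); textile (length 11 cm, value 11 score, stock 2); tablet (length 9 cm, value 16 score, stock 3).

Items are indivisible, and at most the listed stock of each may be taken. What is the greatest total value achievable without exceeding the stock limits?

Best selections within length 22 and stock limits:
- 3×scroll + 1×urn + 1×tablet: length 22, value 126
- 3×scroll + 2×urn: length 20, value 124
- 3×scroll + 1×tablet: length 15, value 112
- 3×scroll + 1×urn: length 13, value 110
Best: 126 score.

126 score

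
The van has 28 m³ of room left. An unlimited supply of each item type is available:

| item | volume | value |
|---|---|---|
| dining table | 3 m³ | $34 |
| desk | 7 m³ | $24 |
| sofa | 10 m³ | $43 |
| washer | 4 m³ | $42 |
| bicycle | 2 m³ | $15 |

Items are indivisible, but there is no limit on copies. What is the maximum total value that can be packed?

$314

Best value-per-unit is dining table at 34/3; filling with it alone gives 9×34 = 306.
Optimal mix: 8×dining table + 1×washer → volume 28, value 314.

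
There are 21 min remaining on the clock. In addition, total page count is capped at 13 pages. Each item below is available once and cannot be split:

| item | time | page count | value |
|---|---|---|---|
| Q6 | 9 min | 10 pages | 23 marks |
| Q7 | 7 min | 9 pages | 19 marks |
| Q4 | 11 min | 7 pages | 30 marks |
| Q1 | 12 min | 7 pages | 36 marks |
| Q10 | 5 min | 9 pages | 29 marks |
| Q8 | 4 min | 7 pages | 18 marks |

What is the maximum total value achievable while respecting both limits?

36 marks

Feasible sets respecting both limits:
- Q1: time 12, page count 7, value 36
- Q4: time 11, page count 7, value 30
- Q10: time 5, page count 9, value 29
- Q6: time 9, page count 10, value 23
Best: 36 marks.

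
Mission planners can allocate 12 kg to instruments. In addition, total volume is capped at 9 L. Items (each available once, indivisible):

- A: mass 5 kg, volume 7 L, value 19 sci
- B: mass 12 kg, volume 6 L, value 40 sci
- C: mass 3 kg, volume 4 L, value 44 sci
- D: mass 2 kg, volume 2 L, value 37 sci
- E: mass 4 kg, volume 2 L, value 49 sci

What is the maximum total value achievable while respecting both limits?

Feasible sets respecting both limits:
- C+D+E: mass 9, volume 8, value 130
- C+E: mass 7, volume 6, value 93
- D+E: mass 6, volume 4, value 86
Best: 130 sci.

130 sci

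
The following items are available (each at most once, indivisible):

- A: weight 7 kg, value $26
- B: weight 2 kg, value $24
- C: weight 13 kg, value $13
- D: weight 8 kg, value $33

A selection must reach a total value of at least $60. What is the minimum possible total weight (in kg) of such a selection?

Subsets with value ≥ 60, sorted by total weight:
- A+B+D: weight 17, value 83
- A+B+C: weight 22, value 63
Minimum weight: 17 kg.

17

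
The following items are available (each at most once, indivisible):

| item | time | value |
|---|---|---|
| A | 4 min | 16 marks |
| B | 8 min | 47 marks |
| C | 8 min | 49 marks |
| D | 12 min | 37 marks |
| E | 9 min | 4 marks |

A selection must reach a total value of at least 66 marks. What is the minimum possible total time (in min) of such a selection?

16

Subsets with value ≥ 66, sorted by total time:
- B+C: time 16, value 96
- A+B+C: time 20, value 112
- C+D: time 20, value 86
Minimum time: 16 min.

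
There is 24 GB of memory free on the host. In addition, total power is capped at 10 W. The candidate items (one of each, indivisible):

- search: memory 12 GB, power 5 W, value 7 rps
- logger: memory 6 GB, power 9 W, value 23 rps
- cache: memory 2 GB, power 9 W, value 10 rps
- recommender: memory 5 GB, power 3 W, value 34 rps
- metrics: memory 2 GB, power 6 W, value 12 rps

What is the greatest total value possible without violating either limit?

46 rps

Feasible sets respecting both limits:
- recommender+metrics: memory 7, power 9, value 46
- search+recommender: memory 17, power 8, value 41
- recommender: memory 5, power 3, value 34
Best: 46 rps.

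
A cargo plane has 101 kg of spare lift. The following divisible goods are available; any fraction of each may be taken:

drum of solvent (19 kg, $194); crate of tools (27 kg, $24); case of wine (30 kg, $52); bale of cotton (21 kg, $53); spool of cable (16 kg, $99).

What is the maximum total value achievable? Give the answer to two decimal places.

Take in order of value per unit:
- drum of solvent (194/19 per unit): all 19 → value 194, running total 194.00
- spool of cable (99/16 per unit): all 16 → value 99, running total 293.00
- bale of cotton (53/21 per unit): all 21 → value 53, running total 346.00
- case of wine (52/30 per unit): all 30 → value 52, running total 398.00
- crate of tools (24/27 per unit): 15 of 27 → value 15×24/27 = 13.3333, running total 411.33
Total 411.33.

411.33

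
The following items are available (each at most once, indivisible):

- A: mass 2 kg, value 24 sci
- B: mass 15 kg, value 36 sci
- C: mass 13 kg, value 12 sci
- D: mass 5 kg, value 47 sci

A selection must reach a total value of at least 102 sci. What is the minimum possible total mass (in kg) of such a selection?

Subsets with value ≥ 102, sorted by total mass:
- A+B+D: mass 22, value 107
- A+B+C+D: mass 35, value 119
Minimum mass: 22 kg.

22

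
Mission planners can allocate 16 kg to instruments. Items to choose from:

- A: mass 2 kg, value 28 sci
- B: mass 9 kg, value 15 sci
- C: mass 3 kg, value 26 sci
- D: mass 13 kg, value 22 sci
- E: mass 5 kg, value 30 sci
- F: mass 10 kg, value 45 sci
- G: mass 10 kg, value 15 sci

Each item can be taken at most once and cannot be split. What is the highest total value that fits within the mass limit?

99 sci

This is a 0/1 knapsack; check combinations near the capacity.
- A+C+F: mass 2+3+10=15, value 28+26+45=99
- A+C+E: mass 2+3+5=10, value 28+26+30=84
- E+F: mass 5+10=15, value 30+45=75
- A+F: mass 2+10=12, value 28+45=73
- A+B+E: mass 2+9+5=16, value 28+15+30=73
Best: 99 sci.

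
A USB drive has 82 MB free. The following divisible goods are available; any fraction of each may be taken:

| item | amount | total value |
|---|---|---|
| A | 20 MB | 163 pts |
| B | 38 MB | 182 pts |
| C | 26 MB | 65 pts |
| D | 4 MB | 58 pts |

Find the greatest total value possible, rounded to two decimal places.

453.00

Take in order of value per unit:
- D (58/4 per unit): all 4 → value 58, running total 58.00
- A (163/20 per unit): all 20 → value 163, running total 221.00
- B (182/38 per unit): all 38 → value 182, running total 403.00
- C (65/26 per unit): 20 of 26 → value 20×65/26 = 50.0000, running total 453.00
Total 453.00.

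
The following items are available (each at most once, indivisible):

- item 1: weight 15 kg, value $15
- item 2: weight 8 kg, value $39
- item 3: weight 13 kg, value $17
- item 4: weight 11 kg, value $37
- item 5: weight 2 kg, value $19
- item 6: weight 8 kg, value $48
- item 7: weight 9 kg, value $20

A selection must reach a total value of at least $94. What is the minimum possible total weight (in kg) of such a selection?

Subsets with value ≥ 94, sorted by total weight:
- item 2+item 5+item 6: weight 18, value 106
- item 4+item 5+item 6: weight 21, value 104
Minimum weight: 18 kg.

18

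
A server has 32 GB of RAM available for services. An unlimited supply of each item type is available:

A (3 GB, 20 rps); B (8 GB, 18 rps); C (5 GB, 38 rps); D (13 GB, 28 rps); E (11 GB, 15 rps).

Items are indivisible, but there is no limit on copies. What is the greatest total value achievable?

Best value-per-unit is C at 38/5; filling with it alone gives 6×38 = 228.
Optimal mix: 4×A + 4×C → memory 32, value 232.

232 rps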